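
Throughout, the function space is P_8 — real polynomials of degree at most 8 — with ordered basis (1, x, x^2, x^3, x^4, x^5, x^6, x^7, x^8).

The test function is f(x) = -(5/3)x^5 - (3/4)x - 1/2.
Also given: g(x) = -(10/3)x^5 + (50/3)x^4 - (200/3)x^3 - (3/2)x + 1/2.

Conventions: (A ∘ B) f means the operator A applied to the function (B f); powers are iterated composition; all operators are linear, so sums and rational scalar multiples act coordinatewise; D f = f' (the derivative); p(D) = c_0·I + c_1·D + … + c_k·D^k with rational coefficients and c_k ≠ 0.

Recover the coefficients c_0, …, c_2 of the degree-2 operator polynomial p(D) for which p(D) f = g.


D^0 f = -(5/3)x^5 - (3/4)x - 1/2
D^1 f = -(25/3)x^4 - 3/4
D^2 f = -(100/3)x^3
matching coefficients of g against c_0 f + c_1 Df + … from the top degree down determines the c_i
solution: c_0 = 2, c_1 = -2, c_2 = 2

p(D) = 2·I − 2·D + 2·D^2, i.e. c_0 = 2, c_1 = -2, c_2 = 2


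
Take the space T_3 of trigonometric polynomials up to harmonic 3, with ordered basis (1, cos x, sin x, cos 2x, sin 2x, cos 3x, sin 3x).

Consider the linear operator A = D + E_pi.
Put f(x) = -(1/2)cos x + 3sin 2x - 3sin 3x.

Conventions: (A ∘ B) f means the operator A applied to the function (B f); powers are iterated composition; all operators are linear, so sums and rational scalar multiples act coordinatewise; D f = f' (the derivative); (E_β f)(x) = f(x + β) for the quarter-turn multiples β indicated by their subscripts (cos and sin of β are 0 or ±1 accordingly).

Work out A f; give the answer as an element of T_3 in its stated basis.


the image equals g(x) = (1/2)cos x + (1/2)sin x + 6cos 2x + 3sin 2x - 9cos 3x + 3sin 3x

D f = (1/2)sin x + 6cos 2x - 9cos 3x
E_pi f = (1/2)cos x + 3sin 2x + 3sin 3x
(D + E_pi) f = (1/2)cos x + (1/2)sin x + 6cos 2x + 3sin 2x - 9cos 3x + 3sin 3x


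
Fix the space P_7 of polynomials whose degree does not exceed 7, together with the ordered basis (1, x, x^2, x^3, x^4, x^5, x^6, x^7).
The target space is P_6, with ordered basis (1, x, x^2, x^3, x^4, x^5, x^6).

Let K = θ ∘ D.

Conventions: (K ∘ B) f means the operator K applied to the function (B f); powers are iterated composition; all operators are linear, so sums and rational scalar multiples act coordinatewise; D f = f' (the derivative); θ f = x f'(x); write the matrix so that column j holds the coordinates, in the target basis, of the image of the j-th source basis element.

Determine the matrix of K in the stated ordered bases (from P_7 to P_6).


the matrix is [[0, 0, 0, 0, 0, 0, 0, 0]; [0, 0, 2, 0, 0, 0, 0, 0]; [0, 0, 0, 6, 0, 0, 0, 0]; [0, 0, 0, 0, 12, 0, 0, 0]; [0, 0, 0, 0, 0, 20, 0, 0]; [0, 0, 0, 0, 0, 0, 30, 0]; [0, 0, 0, 0, 0, 0, 0, 42]] (rows listed top to bottom)

image of 1: 0
image of x: 0
image of x^2: 2x
image of x^3: 6x^2
image of x^4: 12x^3
image of x^5: 20x^4
image of x^6: 30x^5
image of x^7: 42x^6
each image's coordinates form column j of the matrix


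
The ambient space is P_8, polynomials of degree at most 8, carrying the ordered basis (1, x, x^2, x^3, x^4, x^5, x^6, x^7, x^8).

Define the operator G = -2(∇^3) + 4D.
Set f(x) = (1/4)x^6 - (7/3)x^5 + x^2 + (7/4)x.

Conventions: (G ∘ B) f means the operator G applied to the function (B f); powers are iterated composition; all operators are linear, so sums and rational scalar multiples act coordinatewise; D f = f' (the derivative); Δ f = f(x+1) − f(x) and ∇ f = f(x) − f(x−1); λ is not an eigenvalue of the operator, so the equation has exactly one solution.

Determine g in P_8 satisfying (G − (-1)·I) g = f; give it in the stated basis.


the image equals g(x) = (1/4)x^6 - (25/3)x^5 + (500/3)x^4 - (7820/3)x^3 + 30011x^2 - (914545/4)x + 868495

write g with unknown coordinates in the stated basis and equate coefficients in (G − (-1)·I) g = f
solving from the highest basis element down gives g = (1/4)x^6 - (25/3)x^5 + (500/3)x^4 - (7820/3)x^3 + 30011x^2 - (914545/4)x + 868495
check: G g = 6x^5 - (500/3)x^4 + (7820/3)x^3 - 30010x^2 + 228638x - 868495
so G g − (-1)·g = (1/4)x^6 - (7/3)x^5 + x^2 + (7/4)x = f ✓


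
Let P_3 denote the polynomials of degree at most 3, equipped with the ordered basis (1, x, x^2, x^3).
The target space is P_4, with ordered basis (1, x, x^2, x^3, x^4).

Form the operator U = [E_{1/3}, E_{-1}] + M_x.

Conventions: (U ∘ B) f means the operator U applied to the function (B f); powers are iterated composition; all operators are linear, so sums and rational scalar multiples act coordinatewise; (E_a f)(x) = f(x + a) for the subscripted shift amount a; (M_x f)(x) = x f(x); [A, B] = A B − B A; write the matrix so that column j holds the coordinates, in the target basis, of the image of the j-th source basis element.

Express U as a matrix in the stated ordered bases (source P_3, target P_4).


image of 1: x
image of x: x^2
image of x^2: x^3
image of x^3: x^4
each image's coordinates form column j of the matrix

the matrix is [[0, 0, 0, 0]; [1, 0, 0, 0]; [0, 1, 0, 0]; [0, 0, 1, 0]; [0, 0, 0, 1]] (rows listed top to bottom)


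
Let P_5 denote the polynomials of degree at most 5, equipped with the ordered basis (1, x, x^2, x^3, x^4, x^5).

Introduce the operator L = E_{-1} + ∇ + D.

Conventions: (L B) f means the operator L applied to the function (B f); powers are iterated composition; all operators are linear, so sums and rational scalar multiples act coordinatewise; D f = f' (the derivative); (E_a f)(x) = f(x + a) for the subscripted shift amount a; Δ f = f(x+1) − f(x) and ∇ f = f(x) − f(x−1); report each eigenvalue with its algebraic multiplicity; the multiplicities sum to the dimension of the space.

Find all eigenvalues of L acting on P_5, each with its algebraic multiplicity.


image of 1: 1
image of x: x + 1
image of x^2: x^2 + 2x
image of x^3: x^3 + 3x^2
image of x^4: x^4 + 4x^3
image of x^5: x^5 + 5x^4
the matrix is upper triangular; its diagonal is (1, 1, 1, 1, 1, 1)
for a triangular matrix the eigenvalues are the diagonal entries, with algebraic multiplicity their repetition count

λ = 1 (multiplicity 6)


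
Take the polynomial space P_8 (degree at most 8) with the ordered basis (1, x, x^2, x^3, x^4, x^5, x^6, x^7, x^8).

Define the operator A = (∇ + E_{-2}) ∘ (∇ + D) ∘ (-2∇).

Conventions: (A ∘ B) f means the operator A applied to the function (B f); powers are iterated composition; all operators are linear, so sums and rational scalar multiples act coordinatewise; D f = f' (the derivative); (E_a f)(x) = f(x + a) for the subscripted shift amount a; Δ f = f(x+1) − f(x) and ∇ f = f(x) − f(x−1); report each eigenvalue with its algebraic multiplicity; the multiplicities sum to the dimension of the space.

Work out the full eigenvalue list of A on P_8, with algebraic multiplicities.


λ = 0 (multiplicity 9)

image of 1: 0
image of x: 0
image of x^2: -8
image of x^3: -24x + 42
image of x^4: -48x^2 + 168x - 252
image of x^5: -80x^3 + 420x^2 - 1260x + 1350
image of x^6: -120x^4 + 840x^3 - 3780x^2 + 8100x - 6496
image of x^7: -168x^5 + 1470x^4 - 8820x^3 + 28350x^2 - 45472x + 29106
image of x^8: -224x^6 + 2352x^5 - 17640x^4 + 75600x^3 - 181888x^2 + 232848x - 124676
the matrix is upper triangular; its diagonal is (0, 0, 0, 0, 0, 0, 0, 0, 0)
for a triangular matrix the eigenvalues are the diagonal entries, with algebraic multiplicity their repetition count


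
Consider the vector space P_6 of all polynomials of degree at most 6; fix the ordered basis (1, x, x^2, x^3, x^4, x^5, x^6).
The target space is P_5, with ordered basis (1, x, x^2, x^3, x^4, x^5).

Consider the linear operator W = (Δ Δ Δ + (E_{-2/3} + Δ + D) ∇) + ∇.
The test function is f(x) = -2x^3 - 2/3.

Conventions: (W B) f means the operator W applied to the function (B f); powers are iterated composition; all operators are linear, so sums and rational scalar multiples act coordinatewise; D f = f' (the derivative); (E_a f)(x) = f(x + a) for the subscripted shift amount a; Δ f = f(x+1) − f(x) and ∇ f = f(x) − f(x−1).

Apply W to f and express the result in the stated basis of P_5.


Δ f = -6x^2 - 6x - 2
Δ Δ f = -12x - 12
Δ Δ Δ f = -12
∇ f = -6x^2 + 6x - 2
E_{-2/3} ∇ f = -6x^2 + 14x - 26/3
Δ ∇ f = -12x
D ∇ f = -12x + 6
(E_{-2/3} + Δ + D) ∇ f = -6x^2 - 10x - 8/3
(Δ Δ Δ + (E_{-2/3} + Δ + D) ∇) f = -6x^2 - 10x - 44/3
∇ f = -6x^2 + 6x - 2
((Δ Δ Δ + (E_{-2/3} + Δ + D) ∇) + ∇) f = -12x^2 - 4x - 50/3

the result is g(x) = -12x^2 - 4x - 50/3


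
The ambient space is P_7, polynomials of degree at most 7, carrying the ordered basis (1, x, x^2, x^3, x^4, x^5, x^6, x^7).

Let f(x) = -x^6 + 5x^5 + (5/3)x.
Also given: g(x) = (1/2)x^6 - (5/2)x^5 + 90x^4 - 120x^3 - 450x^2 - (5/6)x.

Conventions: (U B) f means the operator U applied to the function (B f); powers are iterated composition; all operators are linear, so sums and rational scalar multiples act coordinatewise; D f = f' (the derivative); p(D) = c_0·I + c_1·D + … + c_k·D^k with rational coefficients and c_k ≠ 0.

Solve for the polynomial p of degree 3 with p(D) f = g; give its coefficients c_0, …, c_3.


p(D) = -(1/2)·I − 3·D^2 − (3/2)·D^3, i.e. c_0 = -1/2, c_1 = 0, c_2 = -3, c_3 = -3/2

D^0 f = -x^6 + 5x^5 + (5/3)x
D^1 f = -6x^5 + 25x^4 + 5/3
D^2 f = -30x^4 + 100x^3
D^3 f = -120x^3 + 300x^2
matching coefficients of g against c_0 f + c_1 Df + … from the top degree down determines the c_i
solution: c_0 = -1/2, c_1 = 0, c_2 = -3, c_3 = -3/2


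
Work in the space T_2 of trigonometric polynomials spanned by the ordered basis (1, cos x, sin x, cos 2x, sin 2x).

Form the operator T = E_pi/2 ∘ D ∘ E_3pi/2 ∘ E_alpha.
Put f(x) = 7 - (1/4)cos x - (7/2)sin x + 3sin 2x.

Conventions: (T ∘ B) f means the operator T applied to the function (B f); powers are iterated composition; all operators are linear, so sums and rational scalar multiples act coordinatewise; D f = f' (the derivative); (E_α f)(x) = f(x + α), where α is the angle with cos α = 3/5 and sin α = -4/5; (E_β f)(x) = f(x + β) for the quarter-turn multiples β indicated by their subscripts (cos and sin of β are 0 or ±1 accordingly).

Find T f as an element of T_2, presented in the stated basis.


g(x) = -(23/10)cos x - (53/20)sin x - (42/25)cos 2x + (144/25)sin 2x

E_alpha f = 7 + (53/20)cos x - (23/10)sin x - (72/25)cos 2x - (21/25)sin 2x
E_3pi/2 E_alpha f = 7 + (23/10)cos x + (53/20)sin x + (72/25)cos 2x + (21/25)sin 2x
D (E_3pi/2 ∘ E_alpha) f = (53/20)cos x - (23/10)sin x + (42/25)cos 2x - (144/25)sin 2x
E_pi/2 D (E_3pi/2 ∘ E_alpha) f = -(23/10)cos x - (53/20)sin x - (42/25)cos 2x + (144/25)sin 2x


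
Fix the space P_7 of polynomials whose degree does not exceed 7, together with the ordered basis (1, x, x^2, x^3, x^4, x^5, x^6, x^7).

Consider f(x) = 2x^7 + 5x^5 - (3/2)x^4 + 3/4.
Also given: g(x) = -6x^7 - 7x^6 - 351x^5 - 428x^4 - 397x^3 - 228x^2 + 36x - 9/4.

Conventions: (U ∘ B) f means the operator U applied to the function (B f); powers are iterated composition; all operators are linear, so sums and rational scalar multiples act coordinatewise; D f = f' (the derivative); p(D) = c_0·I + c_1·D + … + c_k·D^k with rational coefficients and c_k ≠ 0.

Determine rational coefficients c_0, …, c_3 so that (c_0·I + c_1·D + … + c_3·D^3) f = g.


p(D) = -3·I − (1/2)·D − 4·D^2 − D^3, i.e. c_0 = -3, c_1 = -1/2, c_2 = -4, c_3 = -1

D^0 f = 2x^7 + 5x^5 - (3/2)x^4 + 3/4
D^1 f = 14x^6 + 25x^4 - 6x^3
D^2 f = 84x^5 + 100x^3 - 18x^2
D^3 f = 420x^4 + 300x^2 - 36x
matching coefficients of g against c_0 f + c_1 Df + … from the top degree down determines the c_i
solution: c_0 = -3, c_1 = -1/2, c_2 = -4, c_3 = -1


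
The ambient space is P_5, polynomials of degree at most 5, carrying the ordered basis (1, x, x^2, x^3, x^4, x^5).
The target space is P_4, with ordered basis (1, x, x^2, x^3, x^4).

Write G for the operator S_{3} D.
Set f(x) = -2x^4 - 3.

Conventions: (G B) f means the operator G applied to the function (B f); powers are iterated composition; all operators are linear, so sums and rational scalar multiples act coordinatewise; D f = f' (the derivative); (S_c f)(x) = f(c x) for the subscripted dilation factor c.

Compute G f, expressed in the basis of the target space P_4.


D f = -8x^3
S_{3} D f = -216x^3

g(x) = -216x^3


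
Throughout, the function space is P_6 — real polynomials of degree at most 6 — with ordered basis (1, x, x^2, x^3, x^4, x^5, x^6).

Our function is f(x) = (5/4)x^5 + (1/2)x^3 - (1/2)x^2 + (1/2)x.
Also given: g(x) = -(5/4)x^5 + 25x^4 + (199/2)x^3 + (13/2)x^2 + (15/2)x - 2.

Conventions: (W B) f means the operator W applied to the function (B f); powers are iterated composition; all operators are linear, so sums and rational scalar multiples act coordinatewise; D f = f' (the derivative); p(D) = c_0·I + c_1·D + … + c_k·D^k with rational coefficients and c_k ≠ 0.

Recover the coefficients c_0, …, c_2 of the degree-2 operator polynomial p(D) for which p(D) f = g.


p(D) = -I + 4·D + 4·D^2, i.e. c_0 = -1, c_1 = 4, c_2 = 4

D^0 f = (5/4)x^5 + (1/2)x^3 - (1/2)x^2 + (1/2)x
D^1 f = (25/4)x^4 + (3/2)x^2 - x + 1/2
D^2 f = 25x^3 + 3x - 1
matching coefficients of g against c_0 f + c_1 Df + … from the top degree down determines the c_i
solution: c_0 = -1, c_1 = 4, c_2 = 4


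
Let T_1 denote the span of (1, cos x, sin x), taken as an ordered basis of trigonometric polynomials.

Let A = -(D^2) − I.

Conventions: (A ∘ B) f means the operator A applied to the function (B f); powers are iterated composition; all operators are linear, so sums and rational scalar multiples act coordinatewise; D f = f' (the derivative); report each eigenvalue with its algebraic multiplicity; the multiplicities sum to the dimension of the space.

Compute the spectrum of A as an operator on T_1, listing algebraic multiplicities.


image of 1: -1
image of cos x: 0
image of sin x: 0
the matrix is diagonal; its diagonal is (-1, 0, 0)
for a triangular matrix the eigenvalues are the diagonal entries, with algebraic multiplicity their repetition count

λ = -1 (multiplicity 1), λ = 0 (multiplicity 2)


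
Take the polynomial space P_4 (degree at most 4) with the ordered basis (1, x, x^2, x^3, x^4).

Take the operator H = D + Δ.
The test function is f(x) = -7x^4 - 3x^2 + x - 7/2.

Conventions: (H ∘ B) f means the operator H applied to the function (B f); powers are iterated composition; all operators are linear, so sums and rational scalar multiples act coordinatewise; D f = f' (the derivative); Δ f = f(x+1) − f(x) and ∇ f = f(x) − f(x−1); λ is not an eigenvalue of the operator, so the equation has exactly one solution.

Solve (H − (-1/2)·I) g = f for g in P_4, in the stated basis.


the result is g(x) = -14x^4 + 224x^3 - 2526x^2 + 18978x - 71287

write g with unknown coordinates in the stated basis and equate coefficients in (H − (-1/2)·I) g = f
solving from the highest basis element down gives g = -14x^4 + 224x^3 - 2526x^2 + 18978x - 71287
check: H g = -112x^3 + 1260x^2 - 9488x + 35640
so H g − (-1/2)·g = -7x^4 - 3x^2 + x - 7/2 = f ✓


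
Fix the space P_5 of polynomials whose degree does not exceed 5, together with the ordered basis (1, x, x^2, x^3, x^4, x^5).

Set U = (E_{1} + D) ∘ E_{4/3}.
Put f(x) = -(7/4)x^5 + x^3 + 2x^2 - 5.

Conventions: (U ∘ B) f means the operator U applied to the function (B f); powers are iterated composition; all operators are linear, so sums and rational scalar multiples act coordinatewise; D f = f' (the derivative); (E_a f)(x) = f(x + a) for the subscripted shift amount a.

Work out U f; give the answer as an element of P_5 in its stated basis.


the image equals g(x) = -(7/4)x^5 - (175/6)x^4 - (2537/18)x^3 - (16397/54)x^2 - (98711/324)x - 116089/972

E_{4/3} f = -(7/4)x^5 - (35/3)x^4 - (271/9)x^3 - (958/27)x^2 - (1376/81)x - 1567/243
E_{1} E_{4/3} f = -(7/4)x^5 - (245/12)x^4 - (1697/18)x^3 - (11519/54)x^2 - (75719/324)x - 99577/972
D E_{4/3} f = -(35/4)x^4 - (140/3)x^3 - (271/3)x^2 - (1916/27)x - 1376/81
(E_{1} + D) E_{4/3} f = -(7/4)x^5 - (175/6)x^4 - (2537/18)x^3 - (16397/54)x^2 - (98711/324)x - 116089/972


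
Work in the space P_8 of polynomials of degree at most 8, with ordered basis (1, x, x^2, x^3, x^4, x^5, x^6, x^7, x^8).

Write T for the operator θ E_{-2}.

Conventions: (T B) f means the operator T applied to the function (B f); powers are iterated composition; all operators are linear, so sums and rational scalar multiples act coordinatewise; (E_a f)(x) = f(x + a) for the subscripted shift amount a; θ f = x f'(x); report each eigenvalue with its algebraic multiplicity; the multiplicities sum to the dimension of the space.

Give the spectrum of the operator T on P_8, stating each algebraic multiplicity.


image of 1: 0
image of x: x
image of x^2: 2x^2 - 4x
image of x^3: 3x^3 - 12x^2 + 12x
image of x^4: 4x^4 - 24x^3 + 48x^2 - 32x
image of x^5: 5x^5 - 40x^4 + 120x^3 - 160x^2 + 80x
image of x^6: 6x^6 - 60x^5 + 240x^4 - 480x^3 + 480x^2 - 192x
image of x^7: 7x^7 - 84x^6 + 420x^5 - 1120x^4 + 1680x^3 - 1344x^2 + 448x
image of x^8: 8x^8 - 112x^7 + 672x^6 - 2240x^5 + 4480x^4 - 5376x^3 + 3584x^2 - 1024x
the matrix is upper triangular; its diagonal is (0, 1, 2, 3, 4, 5, 6, 7, 8)
for a triangular matrix the eigenvalues are the diagonal entries, with algebraic multiplicity their repetition count

λ = 0 (multiplicity 1), λ = 1 (multiplicity 1), λ = 2 (multiplicity 1), λ = 3 (multiplicity 1), λ = 4 (multiplicity 1), λ = 5 (multiplicity 1), λ = 6 (multiplicity 1), λ = 7 (multiplicity 1), λ = 8 (multiplicity 1)


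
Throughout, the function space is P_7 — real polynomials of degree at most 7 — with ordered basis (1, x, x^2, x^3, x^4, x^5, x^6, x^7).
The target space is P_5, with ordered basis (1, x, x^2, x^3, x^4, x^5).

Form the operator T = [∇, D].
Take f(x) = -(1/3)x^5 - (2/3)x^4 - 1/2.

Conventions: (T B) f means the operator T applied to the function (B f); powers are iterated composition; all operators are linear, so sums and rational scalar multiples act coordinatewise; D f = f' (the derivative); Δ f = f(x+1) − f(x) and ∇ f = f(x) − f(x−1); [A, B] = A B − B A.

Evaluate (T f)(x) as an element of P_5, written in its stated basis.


the image equals g(x) = 0

D f = -(5/3)x^4 - (8/3)x^3
∇ D f = -(20/3)x^3 + 2x^2 + (4/3)x - 1
∇ f = -(5/3)x^4 + (2/3)x^3 + (2/3)x^2 - x + 1/3
D ∇ f = -(20/3)x^3 + 2x^2 + (4/3)x - 1
[∇, D] f = 0


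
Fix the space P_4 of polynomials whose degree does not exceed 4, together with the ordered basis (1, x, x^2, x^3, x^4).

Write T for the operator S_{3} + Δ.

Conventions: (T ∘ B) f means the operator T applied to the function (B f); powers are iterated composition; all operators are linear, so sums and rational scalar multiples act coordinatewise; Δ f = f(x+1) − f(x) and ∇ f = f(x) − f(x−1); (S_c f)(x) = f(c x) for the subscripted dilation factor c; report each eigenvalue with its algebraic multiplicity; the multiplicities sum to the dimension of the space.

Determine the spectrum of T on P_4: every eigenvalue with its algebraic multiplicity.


image of 1: 1
image of x: 3x + 1
image of x^2: 9x^2 + 2x + 1
image of x^3: 27x^3 + 3x^2 + 3x + 1
image of x^4: 81x^4 + 4x^3 + 6x^2 + 4x + 1
the matrix is upper triangular; its diagonal is (1, 3, 9, 27, 81)
for a triangular matrix the eigenvalues are the diagonal entries, with algebraic multiplicity their repetition count

λ = 1 (multiplicity 1), λ = 3 (multiplicity 1), λ = 9 (multiplicity 1), λ = 27 (multiplicity 1), λ = 81 (multiplicity 1)


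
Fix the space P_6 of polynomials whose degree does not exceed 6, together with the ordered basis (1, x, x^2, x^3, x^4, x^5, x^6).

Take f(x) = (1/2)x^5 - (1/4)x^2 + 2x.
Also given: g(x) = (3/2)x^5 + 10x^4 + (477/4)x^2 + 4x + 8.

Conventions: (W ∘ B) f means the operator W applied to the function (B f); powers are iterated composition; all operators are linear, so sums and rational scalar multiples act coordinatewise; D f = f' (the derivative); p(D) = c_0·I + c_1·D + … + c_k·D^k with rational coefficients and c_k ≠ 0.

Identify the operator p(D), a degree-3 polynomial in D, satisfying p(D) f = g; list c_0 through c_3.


D^0 f = (1/2)x^5 - (1/4)x^2 + 2x
D^1 f = (5/2)x^4 - (1/2)x + 2
D^2 f = 10x^3 - 1/2
D^3 f = 30x^2
matching coefficients of g against c_0 f + c_1 Df + … from the top degree down determines the c_i
solution: c_0 = 3, c_1 = 4, c_2 = 0, c_3 = 4

c_0 = 3, c_1 = 4, c_2 = 0, c_3 = 4


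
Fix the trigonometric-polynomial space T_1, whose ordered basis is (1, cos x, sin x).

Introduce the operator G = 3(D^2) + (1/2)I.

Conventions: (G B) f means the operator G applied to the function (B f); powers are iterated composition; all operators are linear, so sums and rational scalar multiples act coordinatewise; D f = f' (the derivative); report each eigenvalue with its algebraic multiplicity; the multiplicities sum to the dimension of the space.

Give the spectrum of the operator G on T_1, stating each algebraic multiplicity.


image of 1: 1/2
image of cos x: -(5/2)cos x
image of sin x: -(5/2)sin x
the matrix is diagonal; its diagonal is (1/2, -5/2, -5/2)
for a triangular matrix the eigenvalues are the diagonal entries, with algebraic multiplicity their repetition count

λ = -5/2 (multiplicity 2), λ = 1/2 (multiplicity 1)


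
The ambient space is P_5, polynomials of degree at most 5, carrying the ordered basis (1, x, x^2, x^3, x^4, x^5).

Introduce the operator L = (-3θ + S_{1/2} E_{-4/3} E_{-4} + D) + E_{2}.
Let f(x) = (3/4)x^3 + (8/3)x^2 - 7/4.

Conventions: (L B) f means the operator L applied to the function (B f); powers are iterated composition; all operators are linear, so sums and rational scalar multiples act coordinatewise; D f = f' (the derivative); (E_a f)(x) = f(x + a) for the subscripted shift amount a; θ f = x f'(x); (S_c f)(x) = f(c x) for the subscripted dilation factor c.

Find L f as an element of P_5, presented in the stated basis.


g(x) = -(189/32)x^3 - (107/12)x^2 + (385/9)x - 1337/54

θ f = (9/4)x^3 + (16/3)x^2
(-3θ) f = -(27/4)x^3 - 16x^2
E_{-4} f = (3/4)x^3 - (19/3)x^2 + (44/3)x - 85/12
E_{-4/3} E_{-4} f = (3/4)x^3 - (28/3)x^2 + (320/9)x - 4285/108
S_{1/2} E_{-4/3} E_{-4} f = (3/32)x^3 - (7/3)x^2 + (160/9)x - 4285/108
D f = (9/4)x^2 + (16/3)x
(-3θ + S_{1/2} E_{-4/3} E_{-4} + D) f = -(213/32)x^3 - (193/12)x^2 + (208/9)x - 4285/108
E_{2} f = (3/4)x^3 + (43/6)x^2 + (59/3)x + 179/12
((-3θ + S_{1/2} E_{-4/3} E_{-4} + D) + E_{2}) f = -(189/32)x^3 - (107/12)x^2 + (385/9)x - 1337/54


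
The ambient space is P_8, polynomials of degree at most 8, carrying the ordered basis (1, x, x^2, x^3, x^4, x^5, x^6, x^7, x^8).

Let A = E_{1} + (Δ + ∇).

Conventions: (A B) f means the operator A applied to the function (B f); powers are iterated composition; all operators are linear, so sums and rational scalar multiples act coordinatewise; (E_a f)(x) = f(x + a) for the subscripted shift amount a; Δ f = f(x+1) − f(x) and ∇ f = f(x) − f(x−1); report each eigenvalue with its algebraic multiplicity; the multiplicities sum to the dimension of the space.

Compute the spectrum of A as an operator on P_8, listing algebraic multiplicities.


image of 1: 1
image of x: x + 3
image of x^2: x^2 + 6x + 1
image of x^3: x^3 + 9x^2 + 3x + 3
image of x^4: x^4 + 12x^3 + 6x^2 + 12x + 1
image of x^5: x^5 + 15x^4 + 10x^3 + 30x^2 + 5x + 3
image of x^6: x^6 + 18x^5 + 15x^4 + 60x^3 + 15x^2 + 18x + 1
image of x^7: x^7 + 21x^6 + 21x^5 + 105x^4 + 35x^3 + 63x^2 + 7x + 3
image of x^8: x^8 + 24x^7 + 28x^6 + 168x^5 + 70x^4 + 168x^3 + 28x^2 + 24x + 1
the matrix is upper triangular; its diagonal is (1, 1, 1, 1, 1, 1, 1, 1, 1)
for a triangular matrix the eigenvalues are the diagonal entries, with algebraic multiplicity their repetition count

λ = 1 (multiplicity 9)


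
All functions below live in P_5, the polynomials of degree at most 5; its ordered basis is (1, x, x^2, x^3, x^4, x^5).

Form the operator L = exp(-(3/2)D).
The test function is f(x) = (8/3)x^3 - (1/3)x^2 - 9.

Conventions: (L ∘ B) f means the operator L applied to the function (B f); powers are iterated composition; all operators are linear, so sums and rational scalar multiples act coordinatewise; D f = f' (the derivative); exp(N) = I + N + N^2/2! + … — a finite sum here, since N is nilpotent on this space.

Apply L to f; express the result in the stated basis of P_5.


order-1 term: -12x^2 + x
order-2 term: 18x - 3/4
order-3 term: -9
the series for exp(-(3/2)D) f terminates at order 3
exp(-(3/2)D) f = (8/3)x^3 - (37/3)x^2 + 19x - 75/4

the result is g(x) = (8/3)x^3 - (37/3)x^2 + 19x - 75/4


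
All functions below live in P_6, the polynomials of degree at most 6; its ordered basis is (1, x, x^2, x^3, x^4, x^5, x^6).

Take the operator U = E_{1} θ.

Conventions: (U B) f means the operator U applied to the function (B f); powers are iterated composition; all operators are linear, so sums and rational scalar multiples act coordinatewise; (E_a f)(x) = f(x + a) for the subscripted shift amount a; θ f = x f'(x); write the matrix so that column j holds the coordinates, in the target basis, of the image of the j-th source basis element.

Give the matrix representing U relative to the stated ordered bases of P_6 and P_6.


the matrix is [[0, 1, 2, 3, 4, 5, 6]; [0, 1, 4, 9, 16, 25, 36]; [0, 0, 2, 9, 24, 50, 90]; [0, 0, 0, 3, 16, 50, 120]; [0, 0, 0, 0, 4, 25, 90]; [0, 0, 0, 0, 0, 5, 36]; [0, 0, 0, 0, 0, 0, 6]] (rows listed top to bottom)

image of 1: 0
image of x: x + 1
image of x^2: 2x^2 + 4x + 2
image of x^3: 3x^3 + 9x^2 + 9x + 3
image of x^4: 4x^4 + 16x^3 + 24x^2 + 16x + 4
image of x^5: 5x^5 + 25x^4 + 50x^3 + 50x^2 + 25x + 5
image of x^6: 6x^6 + 36x^5 + 90x^4 + 120x^3 + 90x^2 + 36x + 6
each image's coordinates form column j of the matrix


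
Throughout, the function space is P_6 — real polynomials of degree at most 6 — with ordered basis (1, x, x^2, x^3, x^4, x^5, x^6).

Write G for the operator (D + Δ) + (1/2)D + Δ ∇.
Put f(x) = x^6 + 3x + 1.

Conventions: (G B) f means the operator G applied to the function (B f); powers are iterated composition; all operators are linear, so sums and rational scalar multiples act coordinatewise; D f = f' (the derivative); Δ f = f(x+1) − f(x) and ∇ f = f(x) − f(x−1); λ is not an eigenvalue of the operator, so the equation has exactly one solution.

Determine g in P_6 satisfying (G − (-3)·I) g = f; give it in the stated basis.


g(x) = (1/3)x^6 - (5/3)x^5 + (35/18)x^4 + (215/27)x^3 - (1675/54)x^2 + (5489/162)x - 1225/972

write g with unknown coordinates in the stated basis and equate coefficients in (G − (-3)·I) g = f
solving from the highest basis element down gives g = (1/3)x^6 - (5/3)x^5 + (35/18)x^4 + (215/27)x^3 - (1675/54)x^2 + (5489/162)x - 1225/972
check: G g = 5x^5 - (35/6)x^4 - (215/9)x^3 + (1675/18)x^2 - (5327/54)x + 1549/324
so G g − (-3)·g = x^6 + 3x + 1 = f ✓


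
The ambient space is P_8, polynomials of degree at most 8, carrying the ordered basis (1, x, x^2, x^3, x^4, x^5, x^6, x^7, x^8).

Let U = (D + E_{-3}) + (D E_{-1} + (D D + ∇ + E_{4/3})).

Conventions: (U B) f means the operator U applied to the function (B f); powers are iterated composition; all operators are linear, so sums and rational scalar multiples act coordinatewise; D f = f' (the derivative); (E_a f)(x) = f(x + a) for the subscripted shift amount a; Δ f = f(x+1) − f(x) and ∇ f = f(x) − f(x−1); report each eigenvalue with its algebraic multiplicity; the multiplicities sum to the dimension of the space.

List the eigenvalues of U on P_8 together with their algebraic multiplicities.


image of 1: 2
image of x: 2x + 4/3
image of x^2: 2x^2 + (8/3)x + 88/9
image of x^3: 2x^3 + 4x^2 + (88/3)x - 557/27
image of x^4: 2x^4 + (16/3)x^3 + (176/3)x^2 - (2228/27)x + 6412/81
image of x^5: 2x^5 + (20/3)x^4 + (880/9)x^3 - (5570/27)x^2 + (32060/81)x - 56567/243
image of x^6: 2x^6 + 8x^5 + (440/3)x^4 - (11140/27)x^3 + (32060/27)x^2 - (113134/81)x + 530434/729
image of x^7: 2x^7 + (28/3)x^6 + (616/3)x^5 - (19495/27)x^4 + (224420/81)x^3 - (395969/81)x^2 + (3713038/729)x - 4749089/2187
image of x^8: 2x^8 + (32/3)x^7 + (2464/9)x^6 - (31192/27)x^5 + (448840/81)x^4 - (3167752/243)x^3 + (14852152/729)x^2 - (37992712/2187)x + 43053208/6561
the matrix is upper triangular; its diagonal is (2, 2, 2, 2, 2, 2, 2, 2, 2)
for a triangular matrix the eigenvalues are the diagonal entries, with algebraic multiplicity their repetition count

λ = 2 (multiplicity 9)


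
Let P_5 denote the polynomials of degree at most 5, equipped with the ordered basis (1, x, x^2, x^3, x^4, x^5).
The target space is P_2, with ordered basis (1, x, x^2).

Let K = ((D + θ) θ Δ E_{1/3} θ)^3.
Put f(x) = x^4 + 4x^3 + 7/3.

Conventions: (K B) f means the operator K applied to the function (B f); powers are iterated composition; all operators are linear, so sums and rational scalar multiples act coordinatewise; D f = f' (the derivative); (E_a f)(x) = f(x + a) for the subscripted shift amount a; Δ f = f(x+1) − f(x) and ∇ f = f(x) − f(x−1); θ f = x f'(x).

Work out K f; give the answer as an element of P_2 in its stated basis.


g(x) = 20736x + 20736

θ f = 4x^4 + 12x^3
E_{1/3} θ f = 4x^4 + (52/3)x^3 + (44/3)x^2 + (124/27)x + 40/81
Δ E_{1/3} θ f = 16x^3 + 76x^2 + (292/3)x + 1096/27
θ Δ E_{1/3} θ f = 48x^3 + 152x^2 + (292/3)x
D (θ Δ E_{1/3}) θ f = 144x^2 + 304x + 292/3
θ (θ Δ E_{1/3}) θ f = 144x^3 + 304x^2 + (292/3)x
(D + θ) (θ Δ E_{1/3}) θ f = 144x^3 + 448x^2 + (1204/3)x + 292/3
θ ((D + θ) θ Δ E_{1/3} θ) f = 432x^3 + 896x^2 + (1204/3)x
E_{1/3} θ ((D + θ) θ Δ E_{1/3} θ) f = 432x^3 + 1328x^2 + (3428/3)x + 748/3
Δ E_{1/3} θ ((D + θ) θ Δ E_{1/3} θ) f = 1296x^2 + 3952x + 8708/3
θ Δ E_{1/3} θ ((D + θ) θ Δ E_{1/3} θ) f = 2592x^2 + 3952x
D (θ Δ E_{1/3}) θ ((D + θ) θ Δ E_{1/3} θ) f = 5184x + 3952
θ (θ Δ E_{1/3}) θ ((D + θ) θ Δ E_{1/3} θ) f = 5184x^2 + 3952x
(D + θ) (θ Δ E_{1/3}) θ ((D + θ) θ Δ E_{1/3} θ) f = 5184x^2 + 9136x + 3952
θ ((D + θ) θ Δ E_{1/3} θ) ((D + θ) θ Δ E_{1/3} θ) f = 10368x^2 + 9136x
E_{1/3} θ ((D + θ) θ Δ E_{1/3} θ) ((D + θ) θ Δ E_{1/3} θ) f = 10368x^2 + 16048x + 12592/3
Δ E_{1/3} θ ((D + θ) θ Δ E_{1/3} θ) ((D + θ) θ Δ E_{1/3} θ) f = 20736x + 26416
θ Δ E_{1/3} θ ((D + θ) θ Δ E_{1/3} θ) ((D + θ) θ Δ E_{1/3} θ) f = 20736x
D (θ Δ E_{1/3}) θ ((D + θ) θ Δ E_{1/3} θ) ((D + θ) θ Δ E_{1/3} θ) f = 20736
θ (θ Δ E_{1/3}) θ ((D + θ) θ Δ E_{1/3} θ) ((D + θ) θ Δ E_{1/3} θ) f = 20736x
(D + θ) (θ Δ E_{1/3}) θ ((D + θ) θ Δ E_{1/3} θ) ((D + θ) θ Δ E_{1/3} θ) f = 20736x + 20736


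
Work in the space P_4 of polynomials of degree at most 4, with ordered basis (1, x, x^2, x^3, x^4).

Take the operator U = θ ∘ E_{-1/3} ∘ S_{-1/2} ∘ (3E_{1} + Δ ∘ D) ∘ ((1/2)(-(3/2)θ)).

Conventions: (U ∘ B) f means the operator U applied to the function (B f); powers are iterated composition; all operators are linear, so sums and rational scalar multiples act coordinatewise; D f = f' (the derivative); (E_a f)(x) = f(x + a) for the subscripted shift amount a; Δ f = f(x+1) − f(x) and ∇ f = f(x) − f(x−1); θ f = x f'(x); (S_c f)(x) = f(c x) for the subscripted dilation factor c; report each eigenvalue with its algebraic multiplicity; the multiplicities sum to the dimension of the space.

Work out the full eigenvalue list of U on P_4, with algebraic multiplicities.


λ = -9/4 (multiplicity 2), λ = 0 (multiplicity 1), λ = 9/8 (multiplicity 1), λ = 81/32 (multiplicity 1)

image of 1: 0
image of x: (9/8)x
image of x^2: -(9/4)x^2 + (21/4)x
image of x^3: (81/32)x^3 - (189/16)x^2 + (657/32)x
image of x^4: -(9/4)x^4 + (63/4)x^3 - (219/4)x^2 + (631/12)x
the matrix is upper triangular; its diagonal is (0, 9/8, -9/4, 81/32, -9/4)
for a triangular matrix the eigenvalues are the diagonal entries, with algebraic multiplicity their repetition count


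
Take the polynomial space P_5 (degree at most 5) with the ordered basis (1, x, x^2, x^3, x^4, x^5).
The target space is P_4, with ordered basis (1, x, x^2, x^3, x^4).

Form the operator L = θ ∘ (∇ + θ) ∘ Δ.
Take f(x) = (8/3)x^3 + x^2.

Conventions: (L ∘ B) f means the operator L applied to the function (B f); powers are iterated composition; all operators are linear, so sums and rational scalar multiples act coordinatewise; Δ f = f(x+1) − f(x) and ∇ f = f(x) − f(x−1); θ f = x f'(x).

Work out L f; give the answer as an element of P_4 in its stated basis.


the image equals g(x) = 32x^2 + 26x

Δ f = 8x^2 + 10x + 11/3
∇ Δ f = 16x + 2
θ Δ f = 16x^2 + 10x
(∇ + θ) Δ f = 16x^2 + 26x + 2
θ (∇ + θ) Δ f = 32x^2 + 26x


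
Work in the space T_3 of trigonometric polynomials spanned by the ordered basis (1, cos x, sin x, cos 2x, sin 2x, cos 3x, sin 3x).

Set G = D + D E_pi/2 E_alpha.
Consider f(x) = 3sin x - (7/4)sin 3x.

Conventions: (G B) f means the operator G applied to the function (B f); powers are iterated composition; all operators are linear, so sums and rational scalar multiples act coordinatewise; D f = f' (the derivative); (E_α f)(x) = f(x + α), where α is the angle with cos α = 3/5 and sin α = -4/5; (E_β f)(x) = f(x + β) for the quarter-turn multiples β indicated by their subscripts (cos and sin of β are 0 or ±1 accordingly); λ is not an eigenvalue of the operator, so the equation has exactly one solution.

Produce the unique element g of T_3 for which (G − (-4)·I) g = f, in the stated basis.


write g with unknown coordinates in the stated basis and equate coefficients in (G − (-4)·I) g = f
solving from the highest basis element down gives g = -(27/74)cos x + (51/74)sin x + (1701/2600)cos 3x - (1043/2600)sin 3x
check: G g = (54/37)cos x + (9/37)sin x - (1701/650)cos 3x - (189/1300)sin 3x
so G g − (-4)·g = 3sin x - (7/4)sin 3x = f ✓

g(x) = -(27/74)cos x + (51/74)sin x + (1701/2600)cos 3x - (1043/2600)sin 3x


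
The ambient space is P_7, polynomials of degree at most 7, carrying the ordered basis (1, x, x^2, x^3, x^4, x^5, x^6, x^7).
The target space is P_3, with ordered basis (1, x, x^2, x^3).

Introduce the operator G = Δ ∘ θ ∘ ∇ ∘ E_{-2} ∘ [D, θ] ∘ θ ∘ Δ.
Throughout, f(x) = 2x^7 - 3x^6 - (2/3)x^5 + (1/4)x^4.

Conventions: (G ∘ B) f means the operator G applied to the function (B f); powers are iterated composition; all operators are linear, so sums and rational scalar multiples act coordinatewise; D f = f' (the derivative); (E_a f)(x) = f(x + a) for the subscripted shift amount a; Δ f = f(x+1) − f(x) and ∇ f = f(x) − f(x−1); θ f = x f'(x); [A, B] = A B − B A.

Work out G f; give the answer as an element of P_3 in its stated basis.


Δ f = 14x^6 + 24x^5 + (65/3)x^4 + (13/3)x^3 - (49/6)x^2 - (19/3)x - 17/12
θ Δ f = 84x^6 + 120x^5 + (260/3)x^4 + 13x^3 - (49/3)x^2 - (19/3)x
θ θ Δ f = 504x^6 + 600x^5 + (1040/3)x^4 + 39x^3 - (98/3)x^2 - (19/3)x
D θ θ Δ f = 3024x^5 + 3000x^4 + (4160/3)x^3 + 117x^2 - (196/3)x - 19/3
D θ Δ f = 504x^5 + 600x^4 + (1040/3)x^3 + 39x^2 - (98/3)x - 19/3
θ D θ Δ f = 2520x^5 + 2400x^4 + 1040x^3 + 78x^2 - (98/3)x
[D, θ] θ Δ f = 504x^5 + 600x^4 + (1040/3)x^3 + 39x^2 - (98/3)x - 19/3
E_{-2} ([D, θ] ∘ θ ∘ Δ) f = 504x^5 - 4440x^4 + (47120/3)x^3 - 27961x^2 + (75274/3)x - 27259/3
∇ E_{-2} ([D, θ] ∘ θ ∘ Δ) f = 2520x^4 - 22800x^3 + 78800x^2 - 123322x + 73703
θ ∇ E_{-2} ([D, θ] ∘ θ ∘ Δ) f = 10080x^4 - 68400x^3 + 157600x^2 - 123322x
Δ θ ∇ E_{-2} ([D, θ] ∘ θ ∘ Δ) f = 40320x^3 - 144720x^2 + 150320x - 24042

g(x) = 40320x^3 - 144720x^2 + 150320x - 24042


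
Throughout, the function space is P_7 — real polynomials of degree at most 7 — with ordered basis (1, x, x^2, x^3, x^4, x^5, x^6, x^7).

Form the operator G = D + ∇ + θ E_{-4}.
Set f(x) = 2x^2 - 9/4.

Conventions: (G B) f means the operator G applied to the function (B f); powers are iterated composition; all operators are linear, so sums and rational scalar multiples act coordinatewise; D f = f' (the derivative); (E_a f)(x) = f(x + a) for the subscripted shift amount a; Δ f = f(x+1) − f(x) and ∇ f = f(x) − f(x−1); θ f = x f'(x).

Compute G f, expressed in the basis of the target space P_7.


D f = 4x
∇ f = 4x - 2
E_{-4} f = 2x^2 - 16x + 119/4
θ E_{-4} f = 4x^2 - 16x
(D + ∇ + θ E_{-4}) f = 4x^2 - 8x - 2

the result is g(x) = 4x^2 - 8x - 2


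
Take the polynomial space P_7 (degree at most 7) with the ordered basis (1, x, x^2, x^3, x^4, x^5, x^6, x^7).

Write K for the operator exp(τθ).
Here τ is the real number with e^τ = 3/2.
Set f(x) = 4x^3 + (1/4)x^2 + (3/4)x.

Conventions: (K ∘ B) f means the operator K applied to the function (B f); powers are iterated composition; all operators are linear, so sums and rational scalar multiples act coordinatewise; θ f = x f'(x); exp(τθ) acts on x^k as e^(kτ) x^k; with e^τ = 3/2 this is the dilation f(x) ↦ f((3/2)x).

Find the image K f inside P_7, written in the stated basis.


exp(τθ) x^k = e^(kτ) x^k; with e^τ = 3/2 this sends x^k to (3/2)^k x^k
x ↦ 3/2 x
x^2 ↦ 9/4 x^2
x^3 ↦ 27/8 x^3
applying this coordinatewise to f: exp(τθ) f = (27/2)x^3 + (9/16)x^2 + (9/8)x

g(x) = (27/2)x^3 + (9/16)x^2 + (9/8)x


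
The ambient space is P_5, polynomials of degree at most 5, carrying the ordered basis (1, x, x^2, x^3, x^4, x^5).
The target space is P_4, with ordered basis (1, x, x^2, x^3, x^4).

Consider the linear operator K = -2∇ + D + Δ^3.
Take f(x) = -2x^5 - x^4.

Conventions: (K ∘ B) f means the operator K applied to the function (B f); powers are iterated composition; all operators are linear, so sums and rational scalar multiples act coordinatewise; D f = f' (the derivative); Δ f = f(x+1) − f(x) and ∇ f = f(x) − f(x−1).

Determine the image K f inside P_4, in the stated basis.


the result is g(x) = 10x^4 - 36x^3 - 92x^2 - 396x - 334

∇ f = -10x^4 + 16x^3 - 14x^2 + 6x - 1
(-2∇) f = 20x^4 - 32x^3 + 28x^2 - 12x + 2
D f = -10x^4 - 4x^3
Δ f = -10x^4 - 24x^3 - 26x^2 - 14x - 3
Δ Δ f = -40x^3 - 132x^2 - 164x - 74
Δ Δ Δ f = -120x^2 - 384x - 336
(-2∇ + D + Δ^3) f = 10x^4 - 36x^3 - 92x^2 - 396x - 334


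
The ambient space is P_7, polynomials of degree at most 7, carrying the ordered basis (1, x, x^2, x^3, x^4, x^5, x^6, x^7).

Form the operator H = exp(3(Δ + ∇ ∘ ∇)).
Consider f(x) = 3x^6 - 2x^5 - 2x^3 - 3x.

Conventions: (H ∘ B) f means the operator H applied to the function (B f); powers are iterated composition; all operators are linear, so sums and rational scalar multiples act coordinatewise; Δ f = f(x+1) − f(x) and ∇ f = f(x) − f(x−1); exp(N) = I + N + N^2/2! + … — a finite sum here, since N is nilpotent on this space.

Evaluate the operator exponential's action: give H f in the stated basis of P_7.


the result is g(x) = 3x^6 + 52x^5 + 780x^4 + 5218x^3 + 28497x^2 + 68847x + 99474

order-1 term: 54x^5 + 375x^4 - 1080x^3 + 2307x^2 - 2070x + 762
order-2 term: 405x^4 + 4680x^3 + 1215x^2 - 12834x + 21465
order-3 term: 1620x^3 + 21330x^2 + 36450x - 26514
order-4 term: 3645x^2 + 42930x + 69255
order-5 term: 4374x + 32319
order-6 term: 2187
the series for exp(3(Δ + ∇ ∘ ∇)) f terminates at order 6
exp(3(Δ + ∇ ∘ ∇)) f = 3x^6 + 52x^5 + 780x^4 + 5218x^3 + 28497x^2 + 68847x + 99474


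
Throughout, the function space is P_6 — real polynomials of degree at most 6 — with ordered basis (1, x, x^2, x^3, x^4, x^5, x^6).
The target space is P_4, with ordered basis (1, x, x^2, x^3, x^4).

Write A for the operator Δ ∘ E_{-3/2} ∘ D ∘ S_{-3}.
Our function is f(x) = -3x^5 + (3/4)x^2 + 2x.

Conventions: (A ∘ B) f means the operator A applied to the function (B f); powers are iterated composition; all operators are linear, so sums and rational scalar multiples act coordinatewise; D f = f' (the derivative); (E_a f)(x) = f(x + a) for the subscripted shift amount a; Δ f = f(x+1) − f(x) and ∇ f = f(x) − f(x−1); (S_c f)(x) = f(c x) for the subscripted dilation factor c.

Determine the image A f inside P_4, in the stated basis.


the image equals g(x) = 14580x^3 - 43740x^2 + 47385x - 36423/2

S_{-3} f = 729x^5 + (27/4)x^2 - 6x
D S_{-3} f = 3645x^4 + (27/2)x - 6
E_{-3/2} D S_{-3} f = 3645x^4 - 21870x^3 + (98415/2)x^2 - 49194x + 294825/16
Δ E_{-3/2} D S_{-3} f = 14580x^3 - 43740x^2 + 47385x - 36423/2


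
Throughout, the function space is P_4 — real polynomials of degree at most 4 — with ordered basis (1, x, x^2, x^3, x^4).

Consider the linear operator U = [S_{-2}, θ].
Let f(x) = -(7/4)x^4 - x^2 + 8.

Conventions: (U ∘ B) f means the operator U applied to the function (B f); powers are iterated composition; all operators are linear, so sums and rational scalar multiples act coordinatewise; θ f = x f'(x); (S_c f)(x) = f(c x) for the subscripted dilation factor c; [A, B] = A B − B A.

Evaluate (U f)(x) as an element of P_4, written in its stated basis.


θ f = -7x^4 - 2x^2
S_{-2} θ f = -112x^4 - 8x^2
S_{-2} f = -28x^4 - 4x^2 + 8
θ S_{-2} f = -112x^4 - 8x^2
[S_{-2}, θ] f = 0

the result is g(x) = 0
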